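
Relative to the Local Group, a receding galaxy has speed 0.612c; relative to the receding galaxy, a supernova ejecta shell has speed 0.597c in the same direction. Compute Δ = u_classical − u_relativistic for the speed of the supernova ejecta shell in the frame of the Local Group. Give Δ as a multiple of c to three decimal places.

Δ = 0.324c

Galilean: u_cl = 0.597 + 0.612 = 1.2090.
Relativistic: u_rel = (0.597 + 0.612) / (1 + 0.597·0.612) = 1.2090/1.3654 = 0.8855.
Δ = 1.2090 − 0.8855 = 0.3235.
(The classical prediction exceeds c; the relativistic result does not.)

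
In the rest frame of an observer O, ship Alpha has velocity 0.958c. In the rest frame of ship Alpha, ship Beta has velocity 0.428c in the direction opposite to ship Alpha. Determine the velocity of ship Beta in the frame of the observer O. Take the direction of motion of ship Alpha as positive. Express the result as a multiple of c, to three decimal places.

+0.898c

With v = 0.958 and u' = -0.428 (in units of c),
u = (u' + v)/(1 + u'v/c²):
u = (-0.428 + 0.958) / (1 + (-0.428)·0.958) = 0.5300/0.5900 = 0.8983
(Galilean addition would give +0.530c.)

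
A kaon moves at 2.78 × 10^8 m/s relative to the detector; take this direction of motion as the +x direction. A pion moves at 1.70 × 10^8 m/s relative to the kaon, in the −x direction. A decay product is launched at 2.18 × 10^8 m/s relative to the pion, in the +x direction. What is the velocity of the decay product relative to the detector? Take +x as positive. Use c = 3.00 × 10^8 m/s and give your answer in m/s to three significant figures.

Apply u = (u' + v)/(1 + u'v/c²) successively, working outward toward the detector.
(Dividing each given speed by c = 3.00 × 10^8 m/s to work in units of c.)
Start: velocity of the kaon relative to the detector = 0.9267c.
Compose with the pion (u' = -0.567 in the kaon frame): u_1 = (-0.567 + 0.927) / (1 + (-0.567)·0.927) = 0.3600/0.4749 = 0.7581.
Compose with the decay product (u' = 0.727 in the pion frame): u_2 = (0.727 + 0.758) / (1 + 0.727·0.758) = 1.4847/1.5509 = 0.9574.
So u = 0.9574 × 3.00 × 10^8 m/s.

+2.87 × 10^8 m/s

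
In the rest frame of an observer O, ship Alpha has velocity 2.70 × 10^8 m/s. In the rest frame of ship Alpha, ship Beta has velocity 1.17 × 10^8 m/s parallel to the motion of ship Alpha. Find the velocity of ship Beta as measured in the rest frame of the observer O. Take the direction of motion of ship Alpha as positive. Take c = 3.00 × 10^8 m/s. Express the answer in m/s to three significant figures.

2.86 × 10^8 m/s

In units of c (dividing by 3.00 × 10^8 m/s): v = 0.900, u' = 0.390.
u = (u' + v)/(1 + u'v/c²):
u = (0.390 + 0.900) / (1 + 0.390·0.900) = 1.2900/1.3510 = 0.9548
Converting back: u = 0.9548 × 3.00 × 10^8 m/s.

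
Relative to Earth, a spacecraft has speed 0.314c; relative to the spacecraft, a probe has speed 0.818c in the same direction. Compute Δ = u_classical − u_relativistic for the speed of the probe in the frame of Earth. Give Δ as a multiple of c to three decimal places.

Galilean: u_cl = 0.818 + 0.314 = 1.1320.
Relativistic: u_rel = (0.818 + 0.314) / (1 + 0.818·0.314) = 1.1320/1.2569 = 0.9007.
Δ = 1.1320 − 0.9007 = 0.2313.
(The classical prediction exceeds c; the relativistic result does not.)

Δ = 0.231c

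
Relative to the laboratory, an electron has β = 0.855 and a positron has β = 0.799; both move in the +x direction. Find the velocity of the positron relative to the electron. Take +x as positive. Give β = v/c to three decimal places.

β_A = 0.855, β_B = 0.799.
Transform to A's frame with the inverse velocity-addition law: u' = (u − v)/(1 − uv/c²), taking u = β_B and v = β_A.
u' = (0.799 − 0.855) / (1 − (0.855)(0.799)) = -0.0560/0.3169 = -0.1767.

β = -0.177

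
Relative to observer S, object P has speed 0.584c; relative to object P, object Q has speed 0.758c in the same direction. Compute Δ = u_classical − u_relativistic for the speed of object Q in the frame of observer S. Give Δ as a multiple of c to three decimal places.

Galilean: u_cl = 0.758 + 0.584 = 1.3420.
Relativistic: u_rel = (0.758 + 0.584) / (1 + 0.758·0.584) = 1.3420/1.4427 = 0.9302.
Δ = 1.3420 − 0.9302 = 0.4118.
(The classical prediction exceeds c; the relativistic result does not.)

Δ = 0.412c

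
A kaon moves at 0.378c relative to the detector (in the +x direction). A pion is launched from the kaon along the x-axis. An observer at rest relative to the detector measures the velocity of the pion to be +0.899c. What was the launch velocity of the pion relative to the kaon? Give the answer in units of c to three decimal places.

+0.789c

Invert the composition law: u' = (u − v)/(1 − uv/c²).
u' = (0.899 − 0.378) / (1 − (0.899)(0.378)) = 0.5210/0.6602 = 0.7892.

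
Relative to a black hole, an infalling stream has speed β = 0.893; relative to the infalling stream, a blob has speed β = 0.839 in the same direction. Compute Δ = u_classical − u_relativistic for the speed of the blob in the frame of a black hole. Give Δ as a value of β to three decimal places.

Δ = 0.742

Galilean: u_cl = 0.839 + 0.893 = 1.7320.
Relativistic: u_rel = (0.839 + 0.893) / (1 + 0.839·0.893) = 1.7320/1.7492 = 0.9902.
Δ = 1.7320 − 0.9902 = 0.7418.
(The classical prediction exceeds c; the relativistic result does not.)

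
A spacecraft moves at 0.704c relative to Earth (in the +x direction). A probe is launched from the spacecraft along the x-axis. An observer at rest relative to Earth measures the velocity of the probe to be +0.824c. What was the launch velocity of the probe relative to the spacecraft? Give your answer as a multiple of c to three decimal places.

Invert the composition law: u' = (u − v)/(1 − uv/c²).
u' = (0.824 − 0.704) / (1 − (0.824)(0.704)) = 0.1200/0.4199 = 0.2858.

+0.286c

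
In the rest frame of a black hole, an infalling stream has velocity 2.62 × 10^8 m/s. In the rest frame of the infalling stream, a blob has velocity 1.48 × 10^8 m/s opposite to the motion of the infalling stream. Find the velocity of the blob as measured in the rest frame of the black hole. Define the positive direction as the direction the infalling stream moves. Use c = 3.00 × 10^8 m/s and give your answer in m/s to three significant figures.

+2.00 × 10^8 m/s

In units of c (dividing by 3.00 × 10^8 m/s): v = 0.873, u' = -0.493.
u = (u' + v)/(1 + u'v/c²):
u = (-0.493 + 0.873) / (1 + (-0.493)·0.873) = 0.3800/0.5692 = 0.6677
Converting back: u = 0.6677 × 3.00 × 10^8 m/s.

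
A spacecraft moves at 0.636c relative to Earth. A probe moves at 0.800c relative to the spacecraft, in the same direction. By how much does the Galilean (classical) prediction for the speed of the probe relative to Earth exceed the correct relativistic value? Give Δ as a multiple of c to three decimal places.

Galilean: u_cl = 0.800 + 0.636 = 1.4360.
Relativistic: u_rel = (0.800 + 0.636) / (1 + 0.800·0.636) = 1.4360/1.5088 = 0.9517.
Δ = 1.4360 − 0.9517 = 0.4843.
(The classical prediction exceeds c; the relativistic result does not.)

Δ = 0.484c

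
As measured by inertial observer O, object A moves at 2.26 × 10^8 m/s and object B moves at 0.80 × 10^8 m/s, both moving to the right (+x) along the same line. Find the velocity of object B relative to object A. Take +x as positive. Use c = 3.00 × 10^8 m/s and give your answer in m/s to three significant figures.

β_A = 0.753, β_B = 0.267 (dividing each by c = 3.00 × 10^8 m/s).
Transform to A's frame with the inverse velocity-addition law: u' = (u − v)/(1 − uv/c²), taking u = β_B and v = β_A.
u' = (0.267 − 0.753) / (1 − (0.753)(0.267)) = -0.4867/0.7991 = -0.6090.
u' = -0.6090 × 3.00 × 10^8 m/s.

-1.83 × 10^8 m/s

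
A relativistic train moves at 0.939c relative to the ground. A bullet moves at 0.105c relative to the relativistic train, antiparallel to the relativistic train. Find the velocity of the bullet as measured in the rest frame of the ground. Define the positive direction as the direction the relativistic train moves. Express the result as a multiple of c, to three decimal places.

+0.925c

With v = 0.939 and u' = -0.105 (in units of c),
u = (u' + v)/(1 + u'v/c²):
u = (-0.105 + 0.939) / (1 + (-0.105)·0.939) = 0.8340/0.9014 = 0.9252
(Galilean addition would give +0.834c.)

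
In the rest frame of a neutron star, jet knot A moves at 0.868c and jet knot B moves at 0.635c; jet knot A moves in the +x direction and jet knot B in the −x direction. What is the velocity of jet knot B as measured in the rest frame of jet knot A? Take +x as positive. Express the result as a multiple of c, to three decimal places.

-0.969c

β_A = 0.868, β_B = -0.635.
Transform to A's frame with the inverse velocity-addition law: u' = (u − v)/(1 − uv/c²), taking u = β_B and v = β_A.
u' = (-0.635 − 0.868) / (1 − (0.868)(-0.635)) = -1.5030/1.5512 = -0.9689.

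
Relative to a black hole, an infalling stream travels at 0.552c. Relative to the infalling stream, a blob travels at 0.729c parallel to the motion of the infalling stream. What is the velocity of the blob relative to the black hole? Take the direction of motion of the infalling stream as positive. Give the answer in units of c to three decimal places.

0.913c

With v = 0.552 and u' = 0.729 (in units of c),
u = (u' + v)/(1 + u'v/c²):
u = (0.729 + 0.552) / (1 + 0.729·0.552) = 1.2810/1.4024 = 0.9134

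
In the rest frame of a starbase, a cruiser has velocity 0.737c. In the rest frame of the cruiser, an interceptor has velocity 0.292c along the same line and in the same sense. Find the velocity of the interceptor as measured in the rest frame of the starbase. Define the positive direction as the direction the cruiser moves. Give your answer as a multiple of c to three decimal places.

With v = 0.737 and u' = 0.292 (in units of c),
u = (u' + v)/(1 + u'v/c²):
u = (0.292 + 0.737) / (1 + 0.292·0.737) = 1.0290/1.2152 = 0.8468

0.847c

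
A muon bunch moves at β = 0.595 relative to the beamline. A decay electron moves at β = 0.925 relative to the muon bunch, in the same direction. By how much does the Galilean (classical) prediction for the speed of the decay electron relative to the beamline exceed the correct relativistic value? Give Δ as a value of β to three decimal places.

Δ = 0.540

Galilean: u_cl = 0.925 + 0.595 = 1.5200.
Relativistic: u_rel = (0.925 + 0.595) / (1 + 0.925·0.595) = 1.5200/1.5504 = 0.9804.
Δ = 1.5200 − 0.9804 = 0.5396.
(The classical prediction exceeds c; the relativistic result does not.)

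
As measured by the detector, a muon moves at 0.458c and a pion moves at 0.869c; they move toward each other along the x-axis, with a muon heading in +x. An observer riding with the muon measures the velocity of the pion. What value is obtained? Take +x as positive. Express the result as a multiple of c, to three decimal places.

β_A = 0.458, β_B = -0.869.
Transform to A's frame with the inverse velocity-addition law: u' = (u − v)/(1 − uv/c²), taking u = β_B and v = β_A.
u' = (-0.869 − 0.458) / (1 − (0.458)(-0.869)) = -1.3270/1.3980 = -0.9492.

-0.949c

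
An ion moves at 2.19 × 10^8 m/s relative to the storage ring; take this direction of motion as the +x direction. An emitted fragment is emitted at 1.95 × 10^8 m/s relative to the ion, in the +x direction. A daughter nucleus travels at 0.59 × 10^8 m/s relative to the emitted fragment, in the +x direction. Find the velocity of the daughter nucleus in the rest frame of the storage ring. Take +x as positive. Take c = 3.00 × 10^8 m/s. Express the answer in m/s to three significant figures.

Apply u = (u' + v)/(1 + u'v/c²) successively, working outward toward the storage ring.
(Dividing each given speed by c = 3.00 × 10^8 m/s to work in units of c.)
Start: velocity of the ion relative to the storage ring = 0.7300c.
Compose with the emitted fragment (u' = 0.650 in the ion frame): u_1 = (0.650 + 0.730) / (1 + 0.650·0.730) = 1.3800/1.4745 = 0.9359.
Compose with the daughter nucleus (u' = 0.197 in the emitted fragment frame): u_2 = (0.197 + 0.936) / (1 + 0.197·0.936) = 1.1326/1.1841 = 0.9565.
So u = 0.9565 × 3.00 × 10^8 m/s.

2.87 × 10^8 m/s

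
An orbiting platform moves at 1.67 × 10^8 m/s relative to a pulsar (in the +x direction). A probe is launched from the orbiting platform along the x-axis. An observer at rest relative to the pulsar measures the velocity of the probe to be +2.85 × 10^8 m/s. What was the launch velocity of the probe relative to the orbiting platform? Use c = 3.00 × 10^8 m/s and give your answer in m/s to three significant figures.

+2.50 × 10^8 m/s

v = 0.557c, u = 0.950c.
Invert the composition law: u' = (u − v)/(1 − uv/c²).
u' = (0.950 − 0.557) / (1 − (0.950)(0.557)) = 0.3933/0.4712 = 0.8348.
u' = 0.8348 × 3.00 × 10^8 m/s.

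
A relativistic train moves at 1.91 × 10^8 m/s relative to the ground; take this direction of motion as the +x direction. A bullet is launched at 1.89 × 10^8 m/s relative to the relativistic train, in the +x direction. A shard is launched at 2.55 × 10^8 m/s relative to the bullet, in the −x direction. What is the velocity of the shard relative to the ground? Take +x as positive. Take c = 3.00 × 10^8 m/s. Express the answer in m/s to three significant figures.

Apply u = (u' + v)/(1 + u'v/c²) successively, working outward toward the ground.
(Dividing each given speed by c = 3.00 × 10^8 m/s to work in units of c.)
Start: velocity of the relativistic train relative to the ground = 0.6367c.
Compose with the bullet (u' = 0.630 in the relativistic train frame): u_1 = (0.630 + 0.637) / (1 + 0.630·0.637) = 1.2667/1.4011 = 0.9041.
Compose with the shard (u' = -0.850 in the bullet frame): u_2 = (-0.850 + 0.904) / (1 + (-0.850)·0.904) = 0.0541/0.2316 = 0.2334.
So u = 0.2334 × 3.00 × 10^8 m/s.

+7.00 × 10^7 m/s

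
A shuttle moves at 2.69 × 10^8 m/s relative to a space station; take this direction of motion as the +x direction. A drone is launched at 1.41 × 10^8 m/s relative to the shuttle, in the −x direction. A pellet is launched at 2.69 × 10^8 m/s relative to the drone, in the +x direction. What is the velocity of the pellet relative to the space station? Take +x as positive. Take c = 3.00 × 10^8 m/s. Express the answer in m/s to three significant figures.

+2.95 × 10^8 m/s

Apply u = (u' + v)/(1 + u'v/c²) successively, working outward toward the space station.
(Dividing each given speed by c = 3.00 × 10^8 m/s to work in units of c.)
Start: velocity of the shuttle relative to the space station = 0.8967c.
Compose with the drone (u' = -0.470 in the shuttle frame): u_1 = (-0.470 + 0.897) / (1 + (-0.470)·0.897) = 0.4267/0.5786 = 0.7375.
Compose with the pellet (u' = 0.897 in the drone frame): u_2 = (0.897 + 0.737) / (1 + 0.897·0.737) = 1.6341/1.6613 = 0.9837.
So u = 0.9837 × 3.00 × 10^8 m/s.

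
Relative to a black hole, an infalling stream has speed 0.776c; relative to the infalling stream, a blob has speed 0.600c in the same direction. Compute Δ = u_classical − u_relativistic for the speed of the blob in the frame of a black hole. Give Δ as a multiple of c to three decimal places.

Δ = 0.437c

Galilean: u_cl = 0.600 + 0.776 = 1.3760.
Relativistic: u_rel = (0.600 + 0.776) / (1 + 0.600·0.776) = 1.3760/1.4656 = 0.9389.
Δ = 1.3760 − 0.9389 = 0.4371.
(The classical prediction exceeds c; the relativistic result does not.)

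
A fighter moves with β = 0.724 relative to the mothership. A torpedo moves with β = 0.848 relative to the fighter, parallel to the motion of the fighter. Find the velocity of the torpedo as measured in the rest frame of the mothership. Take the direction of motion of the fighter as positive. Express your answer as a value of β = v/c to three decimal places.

β = 0.974

With v = 0.724 and u' = 0.848 (in units of c),
u = (u' + v)/(1 + u'v/c²):
u = (0.848 + 0.724) / (1 + 0.848·0.724) = 1.5720/1.6140 = 0.9740
(Galilean addition would give +1.572c, exceeding c.)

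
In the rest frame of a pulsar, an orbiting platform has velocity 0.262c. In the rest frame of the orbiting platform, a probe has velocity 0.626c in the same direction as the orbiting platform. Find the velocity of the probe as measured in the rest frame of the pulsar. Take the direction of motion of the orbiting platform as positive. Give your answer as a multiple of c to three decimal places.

With v = 0.262 and u' = 0.626 (in units of c),
u = (u' + v)/(1 + u'v/c²):
u = (0.626 + 0.262) / (1 + 0.626·0.262) = 0.8880/1.1640 = 0.7629
(Galilean addition would give +0.888c.)

0.763c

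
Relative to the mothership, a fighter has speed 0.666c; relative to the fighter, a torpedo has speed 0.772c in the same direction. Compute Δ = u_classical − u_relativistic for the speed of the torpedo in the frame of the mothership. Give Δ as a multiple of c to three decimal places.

Galilean: u_cl = 0.772 + 0.666 = 1.4380.
Relativistic: u_rel = (0.772 + 0.666) / (1 + 0.772·0.666) = 1.4380/1.5142 = 0.9497.
Δ = 1.4380 − 0.9497 = 0.4883.
(The classical prediction exceeds c; the relativistic result does not.)

Δ = 0.488c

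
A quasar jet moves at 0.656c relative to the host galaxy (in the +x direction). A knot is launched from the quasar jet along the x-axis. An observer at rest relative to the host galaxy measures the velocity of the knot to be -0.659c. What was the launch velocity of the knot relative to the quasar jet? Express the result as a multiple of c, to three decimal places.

Invert the composition law: u' = (u − v)/(1 − uv/c²).
u' = (-0.659 − 0.656) / (1 − (-0.659)(0.656)) = -1.3150/1.4323 = -0.9181.

-0.918c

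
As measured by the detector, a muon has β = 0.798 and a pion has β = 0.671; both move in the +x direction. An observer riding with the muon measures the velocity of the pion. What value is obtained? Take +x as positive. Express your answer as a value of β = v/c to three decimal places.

β = -0.273

β_A = 0.798, β_B = 0.671.
Transform to A's frame with the inverse velocity-addition law: u' = (u − v)/(1 − uv/c²), taking u = β_B and v = β_A.
u' = (0.671 − 0.798) / (1 − (0.798)(0.671)) = -0.1270/0.4645 = -0.2734.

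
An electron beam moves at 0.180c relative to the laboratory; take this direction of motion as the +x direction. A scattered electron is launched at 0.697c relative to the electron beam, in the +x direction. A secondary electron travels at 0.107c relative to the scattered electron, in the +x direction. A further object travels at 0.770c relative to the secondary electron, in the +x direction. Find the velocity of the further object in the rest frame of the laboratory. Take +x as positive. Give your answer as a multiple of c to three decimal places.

0.974c

Apply u = (u' + v)/(1 + u'v/c²) successively, working outward toward the laboratory.
Start: velocity of the electron beam relative to the laboratory = 0.1800c.
Compose with the scattered electron (u' = 0.697 in the electron beam frame): u_1 = (0.697 + 0.180) / (1 + 0.697·0.180) = 0.8770/1.1255 = 0.7792.
Compose with the secondary electron (u' = 0.107 in the scattered electron frame): u_2 = (0.107 + 0.779) / (1 + 0.107·0.779) = 0.8862/1.0834 = 0.8180.
Compose with the further object (u' = 0.770 in the secondary electron frame): u_3 = (0.770 + 0.818) / (1 + 0.770·0.818) = 1.5880/1.6299 = 0.9743.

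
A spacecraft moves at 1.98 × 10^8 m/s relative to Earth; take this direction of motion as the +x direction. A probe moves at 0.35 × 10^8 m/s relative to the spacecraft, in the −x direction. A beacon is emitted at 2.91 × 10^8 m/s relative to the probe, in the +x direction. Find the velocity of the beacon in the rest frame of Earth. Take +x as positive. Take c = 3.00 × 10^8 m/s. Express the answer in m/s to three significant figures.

+2.98 × 10^8 m/s

Apply u = (u' + v)/(1 + u'v/c²) successively, working outward toward Earth.
(Dividing each given speed by c = 3.00 × 10^8 m/s to work in units of c.)
Start: velocity of the spacecraft relative to Earth = 0.6600c.
Compose with the probe (u' = -0.117 in the spacecraft frame): u_1 = (-0.117 + 0.660) / (1 + (-0.117)·0.660) = 0.5433/0.9230 = 0.5887.
Compose with the beacon (u' = 0.970 in the probe frame): u_2 = (0.970 + 0.589) / (1 + 0.970·0.589) = 1.5587/1.5710 = 0.9921.
So u = 0.9921 × 3.00 × 10^8 m/s.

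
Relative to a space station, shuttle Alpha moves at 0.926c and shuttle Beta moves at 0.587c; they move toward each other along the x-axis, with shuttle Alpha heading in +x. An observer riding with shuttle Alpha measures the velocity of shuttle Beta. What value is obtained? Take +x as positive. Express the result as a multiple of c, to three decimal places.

-0.980c

β_A = 0.926, β_B = -0.587.
Transform to A's frame with the inverse velocity-addition law: u' = (u − v)/(1 − uv/c²), taking u = β_B and v = β_A.
u' = (-0.587 − 0.926) / (1 − (0.926)(-0.587)) = -1.5130/1.5436 = -0.9802.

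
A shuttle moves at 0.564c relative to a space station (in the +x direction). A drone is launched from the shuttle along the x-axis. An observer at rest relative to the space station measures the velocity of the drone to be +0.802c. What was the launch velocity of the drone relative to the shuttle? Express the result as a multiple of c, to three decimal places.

+0.435c

Invert the composition law: u' = (u − v)/(1 − uv/c²).
u' = (0.802 − 0.564) / (1 − (0.802)(0.564)) = 0.2380/0.5477 = 0.4346.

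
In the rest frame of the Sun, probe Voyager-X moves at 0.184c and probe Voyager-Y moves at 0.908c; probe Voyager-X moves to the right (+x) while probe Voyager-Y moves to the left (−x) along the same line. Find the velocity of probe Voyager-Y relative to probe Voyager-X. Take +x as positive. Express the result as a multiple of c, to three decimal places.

-0.936c

β_A = 0.184, β_B = -0.908.
Transform to A's frame with the inverse velocity-addition law: u' = (u − v)/(1 − uv/c²), taking u = β_B and v = β_A.
u' = (-0.908 − 0.184) / (1 − (0.184)(-0.908)) = -1.0920/1.1671 = -0.9357.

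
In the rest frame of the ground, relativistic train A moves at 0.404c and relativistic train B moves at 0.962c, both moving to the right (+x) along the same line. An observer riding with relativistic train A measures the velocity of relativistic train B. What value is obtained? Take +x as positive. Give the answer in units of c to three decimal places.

β_A = 0.404, β_B = 0.962.
Transform to A's frame with the inverse velocity-addition law: u' = (u − v)/(1 − uv/c²), taking u = β_B and v = β_A.
u' = (0.962 − 0.404) / (1 − (0.404)(0.962)) = 0.5580/0.6114 = 0.9127.

+0.913c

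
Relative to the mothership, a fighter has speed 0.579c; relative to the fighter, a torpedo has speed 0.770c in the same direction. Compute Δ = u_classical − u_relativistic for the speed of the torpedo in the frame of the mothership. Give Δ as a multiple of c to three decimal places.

Galilean: u_cl = 0.770 + 0.579 = 1.3490.
Relativistic: u_rel = (0.770 + 0.579) / (1 + 0.770·0.579) = 1.3490/1.4458 = 0.9330.
Δ = 1.3490 − 0.9330 = 0.4160.
(The classical prediction exceeds c; the relativistic result does not.)

Δ = 0.416c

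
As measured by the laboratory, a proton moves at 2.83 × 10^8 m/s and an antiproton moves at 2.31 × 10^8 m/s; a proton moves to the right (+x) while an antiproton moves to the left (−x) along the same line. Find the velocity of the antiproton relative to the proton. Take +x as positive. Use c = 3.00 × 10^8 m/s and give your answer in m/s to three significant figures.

-2.98 × 10^8 m/s

β_A = 0.943, β_B = -0.770 (dividing each by c = 3.00 × 10^8 m/s).
Transform to A's frame with the inverse velocity-addition law: u' = (u − v)/(1 − uv/c²), taking u = β_B and v = β_A.
u' = (-0.770 − 0.943) / (1 − (0.943)(-0.770)) = -1.7133/1.7264 = -0.9925.
u' = -0.9925 × 3.00 × 10^8 m/s.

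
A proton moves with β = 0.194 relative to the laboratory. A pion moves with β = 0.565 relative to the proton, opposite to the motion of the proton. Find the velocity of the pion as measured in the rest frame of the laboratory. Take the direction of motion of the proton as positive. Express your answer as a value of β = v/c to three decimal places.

With v = 0.194 and u' = -0.565 (in units of c),
u = (u' + v)/(1 + u'v/c²):
u = (-0.565 + 0.194) / (1 + (-0.565)·0.194) = -0.3710/0.8904 = -0.4167
(Galilean addition would give -0.371c.)

β = -0.417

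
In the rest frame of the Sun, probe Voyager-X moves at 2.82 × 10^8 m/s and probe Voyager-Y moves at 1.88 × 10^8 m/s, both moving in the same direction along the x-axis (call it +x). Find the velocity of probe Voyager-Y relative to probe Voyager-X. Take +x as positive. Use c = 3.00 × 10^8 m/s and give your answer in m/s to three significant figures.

-2.29 × 10^8 m/s

β_A = 0.940, β_B = 0.627 (dividing each by c = 3.00 × 10^8 m/s).
Transform to A's frame with the inverse velocity-addition law: u' = (u − v)/(1 − uv/c²), taking u = β_B and v = β_A.
u' = (0.627 − 0.940) / (1 − (0.940)(0.627)) = -0.3133/0.4109 = -0.7625.
u' = -0.7625 × 3.00 × 10^8 m/s.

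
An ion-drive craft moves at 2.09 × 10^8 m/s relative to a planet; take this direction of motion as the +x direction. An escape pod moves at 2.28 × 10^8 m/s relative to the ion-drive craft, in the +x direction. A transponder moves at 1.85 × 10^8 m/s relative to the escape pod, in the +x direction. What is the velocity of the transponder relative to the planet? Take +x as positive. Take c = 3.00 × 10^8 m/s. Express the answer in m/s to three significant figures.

Apply u = (u' + v)/(1 + u'v/c²) successively, working outward toward the planet.
(Dividing each given speed by c = 3.00 × 10^8 m/s to work in units of c.)
Start: velocity of the ion-drive craft relative to the planet = 0.6967c.
Compose with the escape pod (u' = 0.760 in the ion-drive craft frame): u_1 = (0.760 + 0.697) / (1 + 0.760·0.697) = 1.4567/1.5295 = 0.9524.
Compose with the transponder (u' = 0.617 in the escape pod frame): u_2 = (0.617 + 0.952) / (1 + 0.617·0.952) = 1.5691/1.5873 = 0.9885.
So u = 0.9885 × 3.00 × 10^8 m/s.

2.97 × 10^8 m/s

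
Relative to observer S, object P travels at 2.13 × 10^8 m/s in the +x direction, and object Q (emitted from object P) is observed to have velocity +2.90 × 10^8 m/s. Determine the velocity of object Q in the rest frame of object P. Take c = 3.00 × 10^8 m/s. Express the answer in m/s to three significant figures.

+2.45 × 10^8 m/s

v = 0.710c, u = 0.967c.
Invert the composition law: u' = (u − v)/(1 − uv/c²).
u' = (0.967 − 0.710) / (1 − (0.967)(0.710)) = 0.2567/0.3137 = 0.8183.
u' = 0.8183 × 3.00 × 10^8 m/s.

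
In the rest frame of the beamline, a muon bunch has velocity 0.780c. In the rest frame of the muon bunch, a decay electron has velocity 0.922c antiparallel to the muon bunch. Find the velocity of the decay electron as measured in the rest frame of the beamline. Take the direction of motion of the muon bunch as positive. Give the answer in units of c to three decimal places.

-0.506c

With v = 0.780 and u' = -0.922 (in units of c),
u = (u' + v)/(1 + u'v/c²):
u = (-0.922 + 0.780) / (1 + (-0.922)·0.780) = -0.1420/0.2808 = -0.5056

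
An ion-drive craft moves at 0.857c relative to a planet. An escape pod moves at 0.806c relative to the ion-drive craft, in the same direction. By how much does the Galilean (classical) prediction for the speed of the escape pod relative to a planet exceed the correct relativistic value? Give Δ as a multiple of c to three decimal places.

Galilean: u_cl = 0.806 + 0.857 = 1.6630.
Relativistic: u_rel = (0.806 + 0.857) / (1 + 0.806·0.857) = 1.6630/1.6907 = 0.9836.
Δ = 1.6630 − 0.9836 = 0.6794.
(The classical prediction exceeds c; the relativistic result does not.)

Δ = 0.679c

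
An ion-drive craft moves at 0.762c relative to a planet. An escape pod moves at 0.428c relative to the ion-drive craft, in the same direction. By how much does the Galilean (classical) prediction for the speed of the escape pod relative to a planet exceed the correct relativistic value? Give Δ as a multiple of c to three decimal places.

Galilean: u_cl = 0.428 + 0.762 = 1.1900.
Relativistic: u_rel = (0.428 + 0.762) / (1 + 0.428·0.762) = 1.1900/1.3261 = 0.8973.
Δ = 1.1900 − 0.8973 = 0.2927.
(The classical prediction exceeds c; the relativistic result does not.)

Δ = 0.293c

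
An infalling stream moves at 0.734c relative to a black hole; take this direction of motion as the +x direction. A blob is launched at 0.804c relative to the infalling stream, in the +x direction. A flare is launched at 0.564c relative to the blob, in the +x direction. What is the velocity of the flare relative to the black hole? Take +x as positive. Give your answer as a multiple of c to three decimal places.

Apply u = (u' + v)/(1 + u'v/c²) successively, working outward toward the black hole.
Start: velocity of the infalling stream relative to the black hole = 0.7340c.
Compose with the blob (u' = 0.804 in the infalling stream frame): u_1 = (0.804 + 0.734) / (1 + 0.804·0.734) = 1.5380/1.5901 = 0.9672.
Compose with the flare (u' = 0.564 in the blob frame): u_2 = (0.564 + 0.967) / (1 + 0.564·0.967) = 1.5312/1.5455 = 0.9908.

0.991c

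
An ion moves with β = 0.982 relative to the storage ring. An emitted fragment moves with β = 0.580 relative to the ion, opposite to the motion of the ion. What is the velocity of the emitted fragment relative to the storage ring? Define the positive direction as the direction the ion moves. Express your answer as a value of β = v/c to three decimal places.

β = +0.934

With v = 0.982 and u' = -0.580 (in units of c),
u = (u' + v)/(1 + u'v/c²):
u = (-0.580 + 0.982) / (1 + (-0.580)·0.982) = 0.4020/0.4304 = 0.9339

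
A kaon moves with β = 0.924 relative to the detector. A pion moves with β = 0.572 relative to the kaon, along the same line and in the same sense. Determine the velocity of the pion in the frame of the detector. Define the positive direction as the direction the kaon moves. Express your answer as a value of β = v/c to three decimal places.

With v = 0.924 and u' = 0.572 (in units of c),
u = (u' + v)/(1 + u'v/c²):
u = (0.572 + 0.924) / (1 + 0.572·0.924) = 1.4960/1.5285 = 0.9787

β = 0.979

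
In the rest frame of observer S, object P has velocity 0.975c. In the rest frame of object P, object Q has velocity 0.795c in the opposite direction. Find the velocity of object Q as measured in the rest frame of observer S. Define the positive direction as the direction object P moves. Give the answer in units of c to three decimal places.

+0.800c

With v = 0.975 and u' = -0.795 (in units of c),
u = (u' + v)/(1 + u'v/c²):
u = (-0.795 + 0.975) / (1 + (-0.795)·0.975) = 0.1800/0.2249 = 0.8004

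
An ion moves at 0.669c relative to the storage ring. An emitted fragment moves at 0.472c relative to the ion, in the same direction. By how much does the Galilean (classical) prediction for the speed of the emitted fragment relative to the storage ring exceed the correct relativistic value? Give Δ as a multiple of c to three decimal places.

Δ = 0.274c

Galilean: u_cl = 0.472 + 0.669 = 1.1410.
Relativistic: u_rel = (0.472 + 0.669) / (1 + 0.472·0.669) = 1.1410/1.3158 = 0.8672.
Δ = 1.1410 − 0.8672 = 0.2738.
(The classical prediction exceeds c; the relativistic result does not.)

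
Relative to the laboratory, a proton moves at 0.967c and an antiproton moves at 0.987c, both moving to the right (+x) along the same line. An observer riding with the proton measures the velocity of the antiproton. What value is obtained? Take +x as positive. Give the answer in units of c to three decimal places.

+0.439c

β_A = 0.967, β_B = 0.987.
Transform to A's frame with the inverse velocity-addition law: u' = (u − v)/(1 − uv/c²), taking u = β_B and v = β_A.
u' = (0.987 − 0.967) / (1 − (0.967)(0.987)) = 0.0200/0.0456 = 0.4389.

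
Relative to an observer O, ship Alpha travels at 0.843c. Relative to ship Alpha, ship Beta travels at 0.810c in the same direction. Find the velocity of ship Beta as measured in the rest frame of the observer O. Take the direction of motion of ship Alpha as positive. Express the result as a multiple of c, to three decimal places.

0.982c

With v = 0.843 and u' = 0.810 (in units of c),
u = (u' + v)/(1 + u'v/c²):
u = (0.810 + 0.843) / (1 + 0.810·0.843) = 1.6530/1.6828 = 0.9823
(Galilean addition would give +1.653c, exceeding c.)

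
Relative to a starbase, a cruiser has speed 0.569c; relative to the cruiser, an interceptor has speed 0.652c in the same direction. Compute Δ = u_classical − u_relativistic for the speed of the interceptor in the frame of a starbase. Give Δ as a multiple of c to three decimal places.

Δ = 0.330c

Galilean: u_cl = 0.652 + 0.569 = 1.2210.
Relativistic: u_rel = (0.652 + 0.569) / (1 + 0.652·0.569) = 1.2210/1.3710 = 0.8906.
Δ = 1.2210 − 0.8906 = 0.3304.
(The classical prediction exceeds c; the relativistic result does not.)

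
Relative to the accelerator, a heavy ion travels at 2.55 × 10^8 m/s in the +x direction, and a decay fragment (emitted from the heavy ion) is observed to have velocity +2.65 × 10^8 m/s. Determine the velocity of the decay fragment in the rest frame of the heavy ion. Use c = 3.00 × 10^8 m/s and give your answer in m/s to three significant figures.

+4.01 × 10^7 m/s

v = 0.850c, u = 0.883c.
Invert the composition law: u' = (u − v)/(1 − uv/c²).
u' = (0.883 − 0.850) / (1 − (0.883)(0.850)) = 0.0333/0.2492 = 0.1338.
u' = 0.1338 × 3.00 × 10^8 m/s.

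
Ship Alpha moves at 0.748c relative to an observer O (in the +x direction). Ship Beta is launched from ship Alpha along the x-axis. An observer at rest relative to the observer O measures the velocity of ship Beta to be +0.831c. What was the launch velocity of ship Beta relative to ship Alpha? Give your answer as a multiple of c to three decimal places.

Invert the composition law: u' = (u − v)/(1 − uv/c²).
u' = (0.831 − 0.748) / (1 − (0.831)(0.748)) = 0.0830/0.3784 = 0.2193.

+0.219c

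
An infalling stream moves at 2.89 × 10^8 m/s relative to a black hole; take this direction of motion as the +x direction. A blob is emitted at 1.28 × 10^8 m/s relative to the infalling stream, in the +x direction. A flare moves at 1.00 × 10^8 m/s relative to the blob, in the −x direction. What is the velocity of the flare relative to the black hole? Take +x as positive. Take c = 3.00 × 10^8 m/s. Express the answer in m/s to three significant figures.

Apply u = (u' + v)/(1 + u'v/c²) successively, working outward toward the black hole.
(Dividing each given speed by c = 3.00 × 10^8 m/s to work in units of c.)
Start: velocity of the infalling stream relative to the black hole = 0.9633c.
Compose with the blob (u' = 0.427 in the infalling stream frame): u_1 = (0.427 + 0.963) / (1 + 0.427·0.963) = 1.3900/1.4110 = 0.9851.
Compose with the flare (u' = -0.333 in the blob frame): u_2 = (-0.333 + 0.985) / (1 + (-0.333)·0.985) = 0.6518/0.6716 = 0.9704.
So u = 0.9704 × 3.00 × 10^8 m/s.

+2.91 × 10^8 m/s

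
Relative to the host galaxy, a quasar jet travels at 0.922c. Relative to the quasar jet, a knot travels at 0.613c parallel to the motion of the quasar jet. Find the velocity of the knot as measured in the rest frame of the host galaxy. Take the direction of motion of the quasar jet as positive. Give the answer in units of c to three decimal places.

0.981c

With v = 0.922 and u' = 0.613 (in units of c),
u = (u' + v)/(1 + u'v/c²):
u = (0.613 + 0.922) / (1 + 0.613·0.922) = 1.5350/1.5652 = 0.9807
(Galilean addition would give +1.535c, exceeding c.)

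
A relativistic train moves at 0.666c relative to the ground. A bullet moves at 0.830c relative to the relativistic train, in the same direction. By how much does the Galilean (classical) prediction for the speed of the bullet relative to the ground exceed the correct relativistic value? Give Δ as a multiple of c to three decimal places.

Δ = 0.533c

Galilean: u_cl = 0.830 + 0.666 = 1.4960.
Relativistic: u_rel = (0.830 + 0.666) / (1 + 0.830·0.666) = 1.4960/1.5528 = 0.9634.
Δ = 1.4960 − 0.9634 = 0.5326.
(The classical prediction exceeds c; the relativistic result does not.)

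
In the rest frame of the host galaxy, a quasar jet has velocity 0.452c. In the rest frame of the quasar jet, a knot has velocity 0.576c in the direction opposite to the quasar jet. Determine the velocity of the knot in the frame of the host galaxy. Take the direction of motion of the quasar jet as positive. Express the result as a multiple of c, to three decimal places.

With v = 0.452 and u' = -0.576 (in units of c),
u = (u' + v)/(1 + u'v/c²):
u = (-0.576 + 0.452) / (1 + (-0.576)·0.452) = -0.1240/0.7396 = -0.1676

-0.168c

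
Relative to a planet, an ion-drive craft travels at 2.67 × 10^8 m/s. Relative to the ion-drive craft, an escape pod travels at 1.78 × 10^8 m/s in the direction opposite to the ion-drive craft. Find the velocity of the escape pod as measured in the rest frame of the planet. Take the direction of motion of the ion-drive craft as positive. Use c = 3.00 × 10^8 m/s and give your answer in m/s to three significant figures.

+1.89 × 10^8 m/s

In units of c (dividing by 3.00 × 10^8 m/s): v = 0.890, u' = -0.593.
u = (u' + v)/(1 + u'v/c²):
u = (-0.593 + 0.890) / (1 + (-0.593)·0.890) = 0.2967/0.4719 = 0.6286
Converting back: u = 0.6286 × 3.00 × 10^8 m/s.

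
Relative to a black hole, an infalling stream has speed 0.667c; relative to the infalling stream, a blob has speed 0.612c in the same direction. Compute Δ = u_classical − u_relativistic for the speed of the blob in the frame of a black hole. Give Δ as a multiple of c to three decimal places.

Δ = 0.371c

Galilean: u_cl = 0.612 + 0.667 = 1.2790.
Relativistic: u_rel = (0.612 + 0.667) / (1 + 0.612·0.667) = 1.2790/1.4082 = 0.9082.
Δ = 1.2790 − 0.9082 = 0.3708.
(The classical prediction exceeds c; the relativistic result does not.)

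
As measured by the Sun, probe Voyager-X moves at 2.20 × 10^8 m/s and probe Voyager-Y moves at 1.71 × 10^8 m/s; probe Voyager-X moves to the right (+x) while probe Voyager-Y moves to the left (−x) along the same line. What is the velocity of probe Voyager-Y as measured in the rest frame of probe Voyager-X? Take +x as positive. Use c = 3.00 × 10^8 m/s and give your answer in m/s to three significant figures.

β_A = 0.733, β_B = -0.570 (dividing each by c = 3.00 × 10^8 m/s).
Transform to A's frame with the inverse velocity-addition law: u' = (u − v)/(1 − uv/c²), taking u = β_B and v = β_A.
u' = (-0.570 − 0.733) / (1 − (0.733)(-0.570)) = -1.3033/1.4180 = -0.9191.
u' = -0.9191 × 3.00 × 10^8 m/s.

-2.76 × 10^8 m/s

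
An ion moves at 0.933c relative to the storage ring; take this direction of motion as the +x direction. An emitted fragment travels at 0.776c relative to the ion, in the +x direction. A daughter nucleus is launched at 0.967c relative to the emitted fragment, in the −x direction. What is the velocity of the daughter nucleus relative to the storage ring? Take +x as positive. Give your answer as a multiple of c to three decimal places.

Apply u = (u' + v)/(1 + u'v/c²) successively, working outward toward the storage ring.
Start: velocity of the ion relative to the storage ring = 0.9330c.
Compose with the emitted fragment (u' = 0.776 in the ion frame): u_1 = (0.776 + 0.933) / (1 + 0.776·0.933) = 1.7090/1.7240 = 0.9913.
Compose with the daughter nucleus (u' = -0.967 in the emitted fragment frame): u_2 = (-0.967 + 0.991) / (1 + (-0.967)·0.991) = 0.0243/0.0414 = 0.5866.

+0.587c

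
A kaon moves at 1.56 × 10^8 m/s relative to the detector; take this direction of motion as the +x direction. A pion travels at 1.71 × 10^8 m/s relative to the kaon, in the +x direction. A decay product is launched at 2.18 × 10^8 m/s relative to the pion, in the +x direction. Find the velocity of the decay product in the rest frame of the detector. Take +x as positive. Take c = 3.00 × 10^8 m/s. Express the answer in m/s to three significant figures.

2.92 × 10^8 m/s

Apply u = (u' + v)/(1 + u'v/c²) successively, working outward toward the detector.
(Dividing each given speed by c = 3.00 × 10^8 m/s to work in units of c.)
Start: velocity of the kaon relative to the detector = 0.5200c.
Compose with the pion (u' = 0.570 in the kaon frame): u_1 = (0.570 + 0.520) / (1 + 0.570·0.520) = 1.0900/1.2964 = 0.8408.
Compose with the decay product (u' = 0.727 in the pion frame): u_2 = (0.727 + 0.841) / (1 + 0.727·0.841) = 1.5675/1.6110 = 0.9730.
So u = 0.9730 × 3.00 × 10^8 m/s.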